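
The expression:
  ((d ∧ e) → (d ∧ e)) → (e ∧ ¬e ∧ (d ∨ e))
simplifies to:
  False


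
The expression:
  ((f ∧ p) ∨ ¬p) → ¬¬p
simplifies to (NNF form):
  p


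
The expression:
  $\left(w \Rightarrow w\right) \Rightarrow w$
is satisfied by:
  {w: True}


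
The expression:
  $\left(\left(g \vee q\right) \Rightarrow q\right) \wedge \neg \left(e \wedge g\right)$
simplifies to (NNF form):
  $\left(q \wedge \neg e\right) \vee \neg g$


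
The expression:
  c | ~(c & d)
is always true.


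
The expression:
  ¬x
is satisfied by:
  {x: False}


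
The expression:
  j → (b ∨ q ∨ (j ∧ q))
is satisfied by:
  {b: True, q: True, j: False}
  {b: True, q: False, j: False}
  {q: True, b: False, j: False}
  {b: False, q: False, j: False}
  {j: True, b: True, q: True}
  {j: True, b: True, q: False}
  {j: True, q: True, b: False}


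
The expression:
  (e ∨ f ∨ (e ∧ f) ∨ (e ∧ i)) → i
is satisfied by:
  {i: True, f: False, e: False}
  {i: True, e: True, f: False}
  {i: True, f: True, e: False}
  {i: True, e: True, f: True}
  {e: False, f: False, i: False}


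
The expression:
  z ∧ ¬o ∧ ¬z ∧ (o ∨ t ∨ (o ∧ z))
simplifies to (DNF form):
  False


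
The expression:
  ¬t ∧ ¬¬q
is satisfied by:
  {q: True, t: False}


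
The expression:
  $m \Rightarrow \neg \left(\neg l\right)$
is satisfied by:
  {l: True, m: False}
  {m: False, l: False}
  {m: True, l: True}


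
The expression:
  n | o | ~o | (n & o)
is always true.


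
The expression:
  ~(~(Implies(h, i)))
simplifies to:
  i | ~h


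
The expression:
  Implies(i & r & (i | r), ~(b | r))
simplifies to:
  ~i | ~r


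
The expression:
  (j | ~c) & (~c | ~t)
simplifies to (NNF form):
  ~c | (j & ~t)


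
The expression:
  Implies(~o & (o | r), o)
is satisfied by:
  {o: True, r: False}
  {r: False, o: False}
  {r: True, o: True}


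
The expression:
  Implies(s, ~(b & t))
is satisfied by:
  {s: False, t: False, b: False}
  {b: True, s: False, t: False}
  {t: True, s: False, b: False}
  {b: True, t: True, s: False}
  {s: True, b: False, t: False}
  {b: True, s: True, t: False}
  {t: True, s: True, b: False}


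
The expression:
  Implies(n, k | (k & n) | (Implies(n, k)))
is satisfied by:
  {k: True, n: False}
  {n: False, k: False}
  {n: True, k: True}


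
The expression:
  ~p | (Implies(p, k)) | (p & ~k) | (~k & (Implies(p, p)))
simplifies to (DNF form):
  True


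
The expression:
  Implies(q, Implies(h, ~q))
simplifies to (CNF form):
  ~h | ~q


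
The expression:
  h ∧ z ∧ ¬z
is never true.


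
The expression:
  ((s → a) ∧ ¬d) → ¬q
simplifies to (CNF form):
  (d ∨ s ∨ ¬q) ∧ (d ∨ ¬a ∨ ¬q)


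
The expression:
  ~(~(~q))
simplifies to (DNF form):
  ~q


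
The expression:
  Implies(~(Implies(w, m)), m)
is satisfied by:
  {m: True, w: False}
  {w: False, m: False}
  {w: True, m: True}


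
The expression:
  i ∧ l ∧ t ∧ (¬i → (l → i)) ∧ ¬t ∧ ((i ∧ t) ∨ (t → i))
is never true.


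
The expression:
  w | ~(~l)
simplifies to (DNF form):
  l | w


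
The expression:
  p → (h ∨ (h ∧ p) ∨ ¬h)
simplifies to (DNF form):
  True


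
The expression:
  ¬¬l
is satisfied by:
  {l: True}


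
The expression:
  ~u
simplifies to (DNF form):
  ~u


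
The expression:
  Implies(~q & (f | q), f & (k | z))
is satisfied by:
  {q: True, k: True, z: True, f: False}
  {q: True, k: True, f: False, z: False}
  {q: True, z: True, f: False, k: False}
  {q: True, f: False, z: False, k: False}
  {k: True, z: True, f: False, q: False}
  {k: True, f: False, z: False, q: False}
  {z: True, k: False, f: False, q: False}
  {k: False, f: False, z: False, q: False}
  {k: True, q: True, f: True, z: True}
  {k: True, q: True, f: True, z: False}
  {q: True, f: True, z: True, k: False}
  {q: True, f: True, k: False, z: False}
  {z: True, f: True, k: True, q: False}
  {f: True, k: True, q: False, z: False}
  {f: True, z: True, q: False, k: False}


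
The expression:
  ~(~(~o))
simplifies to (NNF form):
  ~o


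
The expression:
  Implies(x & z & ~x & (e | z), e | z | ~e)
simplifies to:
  True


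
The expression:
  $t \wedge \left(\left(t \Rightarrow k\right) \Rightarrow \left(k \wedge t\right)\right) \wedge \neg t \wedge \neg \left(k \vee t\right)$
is never true.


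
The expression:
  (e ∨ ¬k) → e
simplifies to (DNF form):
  e ∨ k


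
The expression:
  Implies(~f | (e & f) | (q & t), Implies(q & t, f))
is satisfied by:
  {f: True, t: False, q: False}
  {f: False, t: False, q: False}
  {q: True, f: True, t: False}
  {q: True, f: False, t: False}
  {t: True, f: True, q: False}
  {t: True, f: False, q: False}
  {t: True, q: True, f: True}


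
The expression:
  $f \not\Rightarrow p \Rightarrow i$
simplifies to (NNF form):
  $i \vee p \vee \neg f$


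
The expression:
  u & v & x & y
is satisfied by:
  {u: True, x: True, y: True, v: True}


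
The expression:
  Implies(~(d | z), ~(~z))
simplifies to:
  d | z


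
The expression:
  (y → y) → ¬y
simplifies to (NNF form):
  ¬y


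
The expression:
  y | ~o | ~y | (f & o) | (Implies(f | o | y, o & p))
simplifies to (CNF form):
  True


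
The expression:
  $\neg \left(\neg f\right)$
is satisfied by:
  {f: True}


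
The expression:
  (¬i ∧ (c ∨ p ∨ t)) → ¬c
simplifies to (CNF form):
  i ∨ ¬c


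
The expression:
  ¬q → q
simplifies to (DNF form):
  q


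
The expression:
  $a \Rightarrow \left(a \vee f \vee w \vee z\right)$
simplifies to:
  $\text{True}$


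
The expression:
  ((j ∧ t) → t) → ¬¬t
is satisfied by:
  {t: True}


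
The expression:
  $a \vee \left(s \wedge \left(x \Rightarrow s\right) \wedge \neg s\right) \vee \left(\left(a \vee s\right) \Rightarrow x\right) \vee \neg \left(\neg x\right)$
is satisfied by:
  {a: True, x: True, s: False}
  {a: True, s: False, x: False}
  {x: True, s: False, a: False}
  {x: False, s: False, a: False}
  {a: True, x: True, s: True}
  {a: True, s: True, x: False}
  {x: True, s: True, a: False}


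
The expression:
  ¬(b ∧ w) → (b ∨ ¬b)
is always true.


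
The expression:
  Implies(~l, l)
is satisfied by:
  {l: True}


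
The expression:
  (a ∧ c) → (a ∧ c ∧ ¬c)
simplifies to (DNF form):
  ¬a ∨ ¬c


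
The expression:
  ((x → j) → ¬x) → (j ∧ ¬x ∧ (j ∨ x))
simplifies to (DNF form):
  j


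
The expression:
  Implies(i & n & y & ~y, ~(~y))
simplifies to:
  True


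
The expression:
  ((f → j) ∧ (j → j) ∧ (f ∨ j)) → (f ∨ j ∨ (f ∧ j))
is always true.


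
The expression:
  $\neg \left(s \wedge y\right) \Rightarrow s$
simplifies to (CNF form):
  $s$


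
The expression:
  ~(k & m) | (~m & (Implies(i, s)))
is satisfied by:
  {k: False, m: False}
  {m: True, k: False}
  {k: True, m: False}


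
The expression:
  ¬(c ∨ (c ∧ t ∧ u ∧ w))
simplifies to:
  ¬c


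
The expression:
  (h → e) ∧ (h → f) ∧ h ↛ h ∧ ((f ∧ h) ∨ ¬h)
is never true.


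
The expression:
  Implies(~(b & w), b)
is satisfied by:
  {b: True}


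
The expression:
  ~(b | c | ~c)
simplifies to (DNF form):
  False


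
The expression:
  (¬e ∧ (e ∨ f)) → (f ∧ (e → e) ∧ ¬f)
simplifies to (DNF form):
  e ∨ ¬f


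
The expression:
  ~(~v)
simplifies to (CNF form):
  v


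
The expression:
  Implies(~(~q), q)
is always true.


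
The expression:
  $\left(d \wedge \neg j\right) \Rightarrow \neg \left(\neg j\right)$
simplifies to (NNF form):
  $j \vee \neg d$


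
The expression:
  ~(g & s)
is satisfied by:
  {s: False, g: False}
  {g: True, s: False}
  {s: True, g: False}


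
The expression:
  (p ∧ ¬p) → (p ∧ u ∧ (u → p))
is always true.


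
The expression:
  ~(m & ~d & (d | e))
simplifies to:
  d | ~e | ~m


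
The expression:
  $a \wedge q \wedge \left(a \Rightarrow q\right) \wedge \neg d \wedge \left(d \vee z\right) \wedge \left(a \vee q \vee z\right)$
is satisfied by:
  {a: True, z: True, q: True, d: False}


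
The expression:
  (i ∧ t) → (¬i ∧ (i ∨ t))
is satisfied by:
  {t: False, i: False}
  {i: True, t: False}
  {t: True, i: False}


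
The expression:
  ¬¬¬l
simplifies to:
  ¬l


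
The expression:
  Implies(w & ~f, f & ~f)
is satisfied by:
  {f: True, w: False}
  {w: False, f: False}
  {w: True, f: True}


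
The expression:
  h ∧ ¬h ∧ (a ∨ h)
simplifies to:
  False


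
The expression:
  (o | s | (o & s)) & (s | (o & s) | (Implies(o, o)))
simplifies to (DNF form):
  o | s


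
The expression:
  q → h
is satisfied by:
  {h: True, q: False}
  {q: False, h: False}
  {q: True, h: True}


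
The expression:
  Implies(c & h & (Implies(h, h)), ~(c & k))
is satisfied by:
  {h: False, k: False, c: False}
  {c: True, h: False, k: False}
  {k: True, h: False, c: False}
  {c: True, k: True, h: False}
  {h: True, c: False, k: False}
  {c: True, h: True, k: False}
  {k: True, h: True, c: False}


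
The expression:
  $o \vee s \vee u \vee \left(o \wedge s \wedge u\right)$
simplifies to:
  $o \vee s \vee u$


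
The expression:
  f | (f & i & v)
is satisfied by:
  {f: True}


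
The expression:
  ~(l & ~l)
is always true.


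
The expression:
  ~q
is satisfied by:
  {q: False}


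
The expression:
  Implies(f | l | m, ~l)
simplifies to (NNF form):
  ~l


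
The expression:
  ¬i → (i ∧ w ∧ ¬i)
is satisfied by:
  {i: True}


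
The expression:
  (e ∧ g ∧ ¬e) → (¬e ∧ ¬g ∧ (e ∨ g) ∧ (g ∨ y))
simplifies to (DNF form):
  True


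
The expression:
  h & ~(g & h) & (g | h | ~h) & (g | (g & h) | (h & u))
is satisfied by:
  {h: True, u: True, g: False}


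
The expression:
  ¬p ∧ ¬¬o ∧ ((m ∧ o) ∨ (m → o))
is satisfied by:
  {o: True, p: False}


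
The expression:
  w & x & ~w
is never true.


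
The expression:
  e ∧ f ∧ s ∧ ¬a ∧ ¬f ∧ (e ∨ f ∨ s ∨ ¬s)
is never true.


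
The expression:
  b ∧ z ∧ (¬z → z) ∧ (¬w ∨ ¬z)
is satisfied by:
  {z: True, b: True, w: False}


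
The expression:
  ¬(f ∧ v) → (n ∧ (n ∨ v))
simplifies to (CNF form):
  (f ∨ n) ∧ (n ∨ v)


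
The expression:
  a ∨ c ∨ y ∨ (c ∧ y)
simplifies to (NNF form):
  a ∨ c ∨ y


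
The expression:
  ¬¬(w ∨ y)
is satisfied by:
  {y: True, w: True}
  {y: True, w: False}
  {w: True, y: False}


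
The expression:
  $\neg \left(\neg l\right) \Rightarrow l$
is always true.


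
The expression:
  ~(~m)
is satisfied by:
  {m: True}


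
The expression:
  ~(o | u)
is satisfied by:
  {u: False, o: False}


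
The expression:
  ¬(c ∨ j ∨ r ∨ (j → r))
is never true.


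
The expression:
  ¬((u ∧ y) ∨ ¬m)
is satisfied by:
  {m: True, u: False, y: False}
  {m: True, y: True, u: False}
  {m: True, u: True, y: False}


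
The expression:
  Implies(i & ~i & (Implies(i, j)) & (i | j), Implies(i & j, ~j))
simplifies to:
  True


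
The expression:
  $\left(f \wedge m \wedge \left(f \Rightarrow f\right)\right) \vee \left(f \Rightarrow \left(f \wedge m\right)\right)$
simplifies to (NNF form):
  $m \vee \neg f$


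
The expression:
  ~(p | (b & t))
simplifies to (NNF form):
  ~p & (~b | ~t)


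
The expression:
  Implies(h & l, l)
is always true.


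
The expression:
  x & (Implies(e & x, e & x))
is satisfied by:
  {x: True}


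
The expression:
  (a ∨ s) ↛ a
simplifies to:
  s ∧ ¬a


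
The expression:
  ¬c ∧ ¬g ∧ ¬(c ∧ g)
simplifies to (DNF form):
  ¬c ∧ ¬g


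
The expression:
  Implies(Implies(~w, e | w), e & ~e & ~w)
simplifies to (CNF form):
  ~e & ~w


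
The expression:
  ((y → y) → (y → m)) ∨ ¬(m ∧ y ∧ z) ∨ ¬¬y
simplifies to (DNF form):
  True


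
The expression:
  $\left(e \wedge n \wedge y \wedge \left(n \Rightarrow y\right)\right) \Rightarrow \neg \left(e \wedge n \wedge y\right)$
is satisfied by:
  {e: False, y: False, n: False}
  {n: True, e: False, y: False}
  {y: True, e: False, n: False}
  {n: True, y: True, e: False}
  {e: True, n: False, y: False}
  {n: True, e: True, y: False}
  {y: True, e: True, n: False}


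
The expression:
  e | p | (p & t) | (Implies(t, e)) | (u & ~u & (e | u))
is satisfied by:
  {p: True, e: True, t: False}
  {p: True, e: False, t: False}
  {e: True, p: False, t: False}
  {p: False, e: False, t: False}
  {p: True, t: True, e: True}
  {p: True, t: True, e: False}
  {t: True, e: True, p: False}


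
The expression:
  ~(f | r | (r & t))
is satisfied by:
  {r: False, f: False}


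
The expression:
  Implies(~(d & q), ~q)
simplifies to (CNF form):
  d | ~q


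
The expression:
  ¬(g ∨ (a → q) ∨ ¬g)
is never true.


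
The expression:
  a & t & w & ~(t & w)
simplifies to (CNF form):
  False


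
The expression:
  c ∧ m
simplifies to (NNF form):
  c ∧ m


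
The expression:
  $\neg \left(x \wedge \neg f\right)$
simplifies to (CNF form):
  $f \vee \neg x$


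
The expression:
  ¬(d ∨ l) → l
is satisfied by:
  {d: True, l: True}
  {d: True, l: False}
  {l: True, d: False}


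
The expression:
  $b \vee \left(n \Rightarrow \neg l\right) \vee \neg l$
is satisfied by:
  {b: True, l: False, n: False}
  {l: False, n: False, b: False}
  {b: True, n: True, l: False}
  {n: True, l: False, b: False}
  {b: True, l: True, n: False}
  {l: True, b: False, n: False}
  {b: True, n: True, l: True}


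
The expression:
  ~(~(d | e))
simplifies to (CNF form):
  d | e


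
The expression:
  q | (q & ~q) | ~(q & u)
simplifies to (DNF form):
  True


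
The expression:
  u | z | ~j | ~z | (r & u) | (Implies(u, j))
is always true.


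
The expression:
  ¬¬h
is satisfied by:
  {h: True}


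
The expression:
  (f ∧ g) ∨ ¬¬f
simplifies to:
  f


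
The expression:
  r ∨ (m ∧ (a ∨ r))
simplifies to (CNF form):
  (a ∨ r) ∧ (m ∨ r)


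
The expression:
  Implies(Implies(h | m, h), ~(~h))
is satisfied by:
  {m: True, h: True}
  {m: True, h: False}
  {h: True, m: False}


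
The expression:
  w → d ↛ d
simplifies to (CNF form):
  ¬w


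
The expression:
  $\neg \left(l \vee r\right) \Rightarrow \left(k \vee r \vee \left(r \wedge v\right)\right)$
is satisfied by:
  {r: True, k: True, l: True}
  {r: True, k: True, l: False}
  {r: True, l: True, k: False}
  {r: True, l: False, k: False}
  {k: True, l: True, r: False}
  {k: True, l: False, r: False}
  {l: True, k: False, r: False}


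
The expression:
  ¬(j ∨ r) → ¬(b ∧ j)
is always true.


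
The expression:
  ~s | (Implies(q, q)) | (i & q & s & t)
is always true.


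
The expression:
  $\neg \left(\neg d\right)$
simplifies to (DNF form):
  $d$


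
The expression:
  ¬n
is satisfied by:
  {n: False}


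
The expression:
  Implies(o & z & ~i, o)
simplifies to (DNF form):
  True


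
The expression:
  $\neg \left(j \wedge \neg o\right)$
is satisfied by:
  {o: True, j: False}
  {j: False, o: False}
  {j: True, o: True}


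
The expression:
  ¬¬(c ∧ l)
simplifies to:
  c ∧ l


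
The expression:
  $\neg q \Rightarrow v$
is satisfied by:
  {q: True, v: True}
  {q: True, v: False}
  {v: True, q: False}


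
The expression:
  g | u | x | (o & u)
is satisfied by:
  {x: True, g: True, u: True}
  {x: True, g: True, u: False}
  {x: True, u: True, g: False}
  {x: True, u: False, g: False}
  {g: True, u: True, x: False}
  {g: True, u: False, x: False}
  {u: True, g: False, x: False}


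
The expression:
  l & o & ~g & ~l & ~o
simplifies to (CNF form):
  False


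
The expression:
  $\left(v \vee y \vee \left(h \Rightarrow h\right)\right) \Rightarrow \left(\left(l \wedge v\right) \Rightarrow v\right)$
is always true.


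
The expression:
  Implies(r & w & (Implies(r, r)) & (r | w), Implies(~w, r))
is always true.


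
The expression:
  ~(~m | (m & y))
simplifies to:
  m & ~y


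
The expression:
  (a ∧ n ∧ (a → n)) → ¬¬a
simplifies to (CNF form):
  True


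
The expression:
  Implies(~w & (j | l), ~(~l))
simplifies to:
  l | w | ~j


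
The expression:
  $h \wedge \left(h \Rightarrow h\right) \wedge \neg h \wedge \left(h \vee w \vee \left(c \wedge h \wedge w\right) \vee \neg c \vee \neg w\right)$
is never true.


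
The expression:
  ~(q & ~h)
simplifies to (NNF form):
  h | ~q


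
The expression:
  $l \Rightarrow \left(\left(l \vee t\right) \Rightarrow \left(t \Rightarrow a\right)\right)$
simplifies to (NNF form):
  $a \vee \neg l \vee \neg t$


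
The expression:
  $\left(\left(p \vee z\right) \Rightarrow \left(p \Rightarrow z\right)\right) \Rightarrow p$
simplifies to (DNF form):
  $p$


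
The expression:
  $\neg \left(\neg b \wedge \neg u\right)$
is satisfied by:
  {b: True, u: True}
  {b: True, u: False}
  {u: True, b: False}


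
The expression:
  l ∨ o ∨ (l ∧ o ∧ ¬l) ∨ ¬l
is always true.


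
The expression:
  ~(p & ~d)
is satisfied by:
  {d: True, p: False}
  {p: False, d: False}
  {p: True, d: True}


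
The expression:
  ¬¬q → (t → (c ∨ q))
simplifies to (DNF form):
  True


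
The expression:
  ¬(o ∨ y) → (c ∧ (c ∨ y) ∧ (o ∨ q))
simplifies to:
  o ∨ y ∨ (c ∧ q)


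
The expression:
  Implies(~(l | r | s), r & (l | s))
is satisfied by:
  {r: True, l: True, s: True}
  {r: True, l: True, s: False}
  {r: True, s: True, l: False}
  {r: True, s: False, l: False}
  {l: True, s: True, r: False}
  {l: True, s: False, r: False}
  {s: True, l: False, r: False}


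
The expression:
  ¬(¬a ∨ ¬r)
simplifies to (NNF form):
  a ∧ r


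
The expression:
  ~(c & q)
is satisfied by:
  {c: False, q: False}
  {q: True, c: False}
  {c: True, q: False}


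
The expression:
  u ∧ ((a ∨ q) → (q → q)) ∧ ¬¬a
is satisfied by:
  {a: True, u: True}


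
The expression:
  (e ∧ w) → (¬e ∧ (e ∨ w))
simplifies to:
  ¬e ∨ ¬w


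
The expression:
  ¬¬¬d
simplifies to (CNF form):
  ¬d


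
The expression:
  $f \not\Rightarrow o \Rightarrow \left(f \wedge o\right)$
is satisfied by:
  {o: True, f: False}
  {f: False, o: False}
  {f: True, o: True}


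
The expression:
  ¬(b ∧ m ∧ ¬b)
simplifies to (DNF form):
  True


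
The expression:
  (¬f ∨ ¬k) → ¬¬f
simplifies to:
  f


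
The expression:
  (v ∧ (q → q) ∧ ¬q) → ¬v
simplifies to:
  q ∨ ¬v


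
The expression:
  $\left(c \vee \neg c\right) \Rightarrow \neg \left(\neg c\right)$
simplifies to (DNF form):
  $c$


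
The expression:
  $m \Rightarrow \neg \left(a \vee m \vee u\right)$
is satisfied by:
  {m: False}


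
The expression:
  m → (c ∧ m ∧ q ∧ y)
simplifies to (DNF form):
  (c ∧ q ∧ y) ∨ ¬m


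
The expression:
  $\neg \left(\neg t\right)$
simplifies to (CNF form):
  $t$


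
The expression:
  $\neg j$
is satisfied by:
  {j: False}


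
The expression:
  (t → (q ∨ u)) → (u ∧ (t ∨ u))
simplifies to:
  u ∨ (t ∧ ¬q)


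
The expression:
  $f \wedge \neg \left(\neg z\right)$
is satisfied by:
  {z: True, f: True}


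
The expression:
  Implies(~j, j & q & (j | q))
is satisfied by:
  {j: True}


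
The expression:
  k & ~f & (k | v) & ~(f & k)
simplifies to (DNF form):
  k & ~f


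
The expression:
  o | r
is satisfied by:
  {r: True, o: True}
  {r: True, o: False}
  {o: True, r: False}


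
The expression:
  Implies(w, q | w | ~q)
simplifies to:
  True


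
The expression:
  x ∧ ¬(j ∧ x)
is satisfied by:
  {x: True, j: False}


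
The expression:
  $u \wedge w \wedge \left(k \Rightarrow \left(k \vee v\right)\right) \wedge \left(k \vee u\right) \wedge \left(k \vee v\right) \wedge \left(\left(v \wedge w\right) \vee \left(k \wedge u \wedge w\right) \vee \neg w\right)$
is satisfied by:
  {u: True, w: True, k: True, v: True}
  {u: True, w: True, k: True, v: False}
  {u: True, w: True, v: True, k: False}


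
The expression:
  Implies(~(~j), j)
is always true.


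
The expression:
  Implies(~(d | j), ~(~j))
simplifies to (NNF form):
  d | j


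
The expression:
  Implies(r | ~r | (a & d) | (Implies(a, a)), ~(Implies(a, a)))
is never true.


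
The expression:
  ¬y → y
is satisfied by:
  {y: True}


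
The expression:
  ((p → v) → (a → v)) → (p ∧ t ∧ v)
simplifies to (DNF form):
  (a ∧ v ∧ ¬v) ∨ (a ∧ ¬p ∧ ¬v) ∨ (p ∧ t ∧ v) ∨ (p ∧ t ∧ ¬p) ∨ (p ∧ v ∧ ¬v) ∨ (p ∧ ¬p ∧ ¬v) ∨ (a ∧ p ∧ t ∧ v) ∨ (a ∧ p ∧ t ∧ ¬p) ∨ (a ∧ p ∧ v ∧ ¬v) ∨ (a ∧ p ∧ ¬p ∧ ¬v) ∨ (a ∧ t ∧ v ∧ ¬v) ∨ (a ∧ t ∧ ¬p ∧ ¬v) ∨ (p ∧ t ∧ v ∧ ¬v) ∨ (p ∧ t ∧ ¬p ∧ ¬v)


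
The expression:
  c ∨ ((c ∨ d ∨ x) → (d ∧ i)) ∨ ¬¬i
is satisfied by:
  {i: True, c: True, d: False, x: False}
  {i: True, x: True, c: True, d: False}
  {i: True, c: True, d: True, x: False}
  {i: True, x: True, c: True, d: True}
  {i: True, d: False, c: False, x: False}
  {i: True, x: True, d: False, c: False}
  {i: True, d: True, c: False, x: False}
  {i: True, x: True, d: True, c: False}
  {c: True, x: False, d: False, i: False}
  {x: True, c: True, d: False, i: False}
  {c: True, d: True, x: False, i: False}
  {x: True, c: True, d: True, i: False}
  {x: False, d: False, c: False, i: False}


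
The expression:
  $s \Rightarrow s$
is always true.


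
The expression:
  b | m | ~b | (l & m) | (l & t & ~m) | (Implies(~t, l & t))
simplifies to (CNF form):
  True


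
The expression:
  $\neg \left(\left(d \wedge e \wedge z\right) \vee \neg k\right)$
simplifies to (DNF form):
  $\left(k \wedge \neg d\right) \vee \left(k \wedge \neg e\right) \vee \left(k \wedge \neg z\right)$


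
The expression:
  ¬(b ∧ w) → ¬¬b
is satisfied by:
  {b: True}


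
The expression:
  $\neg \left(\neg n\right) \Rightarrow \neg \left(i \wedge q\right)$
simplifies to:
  $\neg i \vee \neg n \vee \neg q$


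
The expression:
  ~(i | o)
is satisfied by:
  {i: False, o: False}


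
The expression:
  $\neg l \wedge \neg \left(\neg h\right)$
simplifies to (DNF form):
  $h \wedge \neg l$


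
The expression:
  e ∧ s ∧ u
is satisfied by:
  {e: True, s: True, u: True}


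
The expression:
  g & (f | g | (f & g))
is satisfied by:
  {g: True}


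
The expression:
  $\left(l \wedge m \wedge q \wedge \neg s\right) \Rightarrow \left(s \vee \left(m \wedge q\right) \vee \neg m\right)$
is always true.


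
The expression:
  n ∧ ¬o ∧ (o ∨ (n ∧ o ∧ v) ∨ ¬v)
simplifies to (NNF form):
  n ∧ ¬o ∧ ¬v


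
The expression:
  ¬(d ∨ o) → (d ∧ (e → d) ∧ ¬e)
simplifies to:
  d ∨ o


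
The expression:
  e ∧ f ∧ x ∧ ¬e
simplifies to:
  False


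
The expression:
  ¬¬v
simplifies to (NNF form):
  v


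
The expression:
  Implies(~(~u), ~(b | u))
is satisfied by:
  {u: False}


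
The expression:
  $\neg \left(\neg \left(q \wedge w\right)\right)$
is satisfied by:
  {w: True, q: True}


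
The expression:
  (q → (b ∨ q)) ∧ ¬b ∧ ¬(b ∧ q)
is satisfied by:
  {b: False}


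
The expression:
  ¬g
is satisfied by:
  {g: False}


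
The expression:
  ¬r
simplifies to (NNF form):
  ¬r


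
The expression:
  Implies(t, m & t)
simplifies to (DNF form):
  m | ~t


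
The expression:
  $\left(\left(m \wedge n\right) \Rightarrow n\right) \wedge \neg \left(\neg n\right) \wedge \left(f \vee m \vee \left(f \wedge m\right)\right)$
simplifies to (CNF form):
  $n \wedge \left(f \vee m\right)$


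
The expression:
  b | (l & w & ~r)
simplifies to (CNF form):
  (b | l) & (b | w) & (b | ~r)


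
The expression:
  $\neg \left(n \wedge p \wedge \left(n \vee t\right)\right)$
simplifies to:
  $\neg n \vee \neg p$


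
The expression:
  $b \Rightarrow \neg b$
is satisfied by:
  {b: False}


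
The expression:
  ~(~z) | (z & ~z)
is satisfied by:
  {z: True}


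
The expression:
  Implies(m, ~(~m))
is always true.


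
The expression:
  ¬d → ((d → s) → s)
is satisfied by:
  {d: True, s: True}
  {d: True, s: False}
  {s: True, d: False}


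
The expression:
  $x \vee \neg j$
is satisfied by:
  {x: True, j: False}
  {j: False, x: False}
  {j: True, x: True}


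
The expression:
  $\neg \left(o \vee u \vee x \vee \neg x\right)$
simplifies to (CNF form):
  $\text{False}$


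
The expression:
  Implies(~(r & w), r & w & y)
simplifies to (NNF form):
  r & w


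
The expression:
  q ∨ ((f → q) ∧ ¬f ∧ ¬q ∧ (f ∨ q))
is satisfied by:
  {q: True}


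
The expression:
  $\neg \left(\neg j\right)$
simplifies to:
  $j$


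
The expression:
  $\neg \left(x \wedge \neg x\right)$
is always true.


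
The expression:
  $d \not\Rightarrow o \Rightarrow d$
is always true.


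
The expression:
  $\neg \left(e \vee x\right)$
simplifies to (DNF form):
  $\neg e \wedge \neg x$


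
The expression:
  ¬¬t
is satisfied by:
  {t: True}


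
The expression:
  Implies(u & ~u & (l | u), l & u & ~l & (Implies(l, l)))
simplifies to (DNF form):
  True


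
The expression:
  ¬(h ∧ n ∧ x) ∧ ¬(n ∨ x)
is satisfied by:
  {n: False, x: False}


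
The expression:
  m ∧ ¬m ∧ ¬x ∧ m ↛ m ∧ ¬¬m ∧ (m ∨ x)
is never true.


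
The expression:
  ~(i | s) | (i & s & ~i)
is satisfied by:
  {i: False, s: False}


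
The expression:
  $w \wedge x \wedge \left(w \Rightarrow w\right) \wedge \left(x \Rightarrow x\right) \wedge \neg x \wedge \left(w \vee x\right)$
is never true.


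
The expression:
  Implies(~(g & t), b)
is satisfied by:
  {b: True, t: True, g: True}
  {b: True, t: True, g: False}
  {b: True, g: True, t: False}
  {b: True, g: False, t: False}
  {t: True, g: True, b: False}


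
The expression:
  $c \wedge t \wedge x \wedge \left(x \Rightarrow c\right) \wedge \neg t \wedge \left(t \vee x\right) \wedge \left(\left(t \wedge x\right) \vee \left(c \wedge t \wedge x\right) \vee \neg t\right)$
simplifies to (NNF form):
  $\text{False}$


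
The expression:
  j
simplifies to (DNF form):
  j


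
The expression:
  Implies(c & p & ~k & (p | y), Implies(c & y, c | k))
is always true.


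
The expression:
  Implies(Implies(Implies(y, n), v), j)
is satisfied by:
  {j: True, n: True, y: False, v: False}
  {j: True, n: False, y: False, v: False}
  {j: True, y: True, n: True, v: False}
  {j: True, y: True, n: False, v: False}
  {v: True, j: True, n: True, y: False}
  {v: True, j: True, n: False, y: False}
  {v: True, j: True, y: True, n: True}
  {v: True, j: True, y: True, n: False}
  {n: True, j: False, y: False, v: False}
  {j: False, n: False, y: False, v: False}
  {y: True, n: True, j: False, v: False}


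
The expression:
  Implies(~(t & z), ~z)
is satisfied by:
  {t: True, z: False}
  {z: False, t: False}
  {z: True, t: True}


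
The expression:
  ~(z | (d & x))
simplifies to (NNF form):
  ~z & (~d | ~x)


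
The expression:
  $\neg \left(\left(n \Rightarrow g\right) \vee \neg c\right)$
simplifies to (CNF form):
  $c \wedge n \wedge \neg g$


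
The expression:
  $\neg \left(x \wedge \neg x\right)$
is always true.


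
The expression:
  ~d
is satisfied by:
  {d: False}


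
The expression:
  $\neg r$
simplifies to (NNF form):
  $\neg r$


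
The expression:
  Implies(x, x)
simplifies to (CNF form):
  True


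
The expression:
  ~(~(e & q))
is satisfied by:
  {e: True, q: True}


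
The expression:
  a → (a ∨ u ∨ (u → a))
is always true.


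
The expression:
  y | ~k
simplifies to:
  y | ~k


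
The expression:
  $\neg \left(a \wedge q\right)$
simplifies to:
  $\neg a \vee \neg q$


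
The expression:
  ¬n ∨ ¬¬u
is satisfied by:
  {u: True, n: False}
  {n: False, u: False}
  {n: True, u: True}


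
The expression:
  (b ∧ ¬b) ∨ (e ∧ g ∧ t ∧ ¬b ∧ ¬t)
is never true.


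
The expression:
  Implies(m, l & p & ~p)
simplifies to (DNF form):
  ~m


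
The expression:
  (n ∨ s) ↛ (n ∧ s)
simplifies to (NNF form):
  (n ∧ ¬s) ∨ (s ∧ ¬n)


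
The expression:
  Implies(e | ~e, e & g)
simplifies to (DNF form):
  e & g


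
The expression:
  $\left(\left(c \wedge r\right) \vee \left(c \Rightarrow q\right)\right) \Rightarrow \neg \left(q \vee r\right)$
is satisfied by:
  {q: False, r: False}


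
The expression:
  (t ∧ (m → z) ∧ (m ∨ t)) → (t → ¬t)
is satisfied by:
  {m: True, t: False, z: False}
  {m: False, t: False, z: False}
  {z: True, m: True, t: False}
  {z: True, m: False, t: False}
  {t: True, m: True, z: False}


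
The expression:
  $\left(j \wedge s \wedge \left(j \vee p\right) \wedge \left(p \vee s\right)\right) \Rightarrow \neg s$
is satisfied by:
  {s: False, j: False}
  {j: True, s: False}
  {s: True, j: False}


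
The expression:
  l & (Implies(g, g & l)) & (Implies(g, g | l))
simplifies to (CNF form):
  l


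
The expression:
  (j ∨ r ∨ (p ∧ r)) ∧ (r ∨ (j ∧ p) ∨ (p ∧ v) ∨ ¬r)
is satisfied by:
  {r: True, j: True}
  {r: True, j: False}
  {j: True, r: False}


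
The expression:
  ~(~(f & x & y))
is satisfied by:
  {f: True, x: True, y: True}


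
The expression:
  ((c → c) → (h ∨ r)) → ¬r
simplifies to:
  ¬r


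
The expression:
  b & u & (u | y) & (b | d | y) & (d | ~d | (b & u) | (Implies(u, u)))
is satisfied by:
  {u: True, b: True}


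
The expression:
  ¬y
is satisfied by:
  {y: False}


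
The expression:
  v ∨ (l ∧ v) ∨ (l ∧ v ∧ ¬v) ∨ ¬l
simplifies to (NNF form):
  v ∨ ¬l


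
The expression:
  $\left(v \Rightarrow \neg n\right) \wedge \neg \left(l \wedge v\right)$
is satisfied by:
  {n: False, v: False, l: False}
  {l: True, n: False, v: False}
  {n: True, l: False, v: False}
  {l: True, n: True, v: False}
  {v: True, l: False, n: False}


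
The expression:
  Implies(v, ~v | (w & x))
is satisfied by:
  {w: True, x: True, v: False}
  {w: True, x: False, v: False}
  {x: True, w: False, v: False}
  {w: False, x: False, v: False}
  {w: True, v: True, x: True}


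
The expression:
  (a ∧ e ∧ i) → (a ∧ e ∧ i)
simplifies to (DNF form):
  True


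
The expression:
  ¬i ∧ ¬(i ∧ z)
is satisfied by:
  {i: False}


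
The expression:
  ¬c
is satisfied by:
  {c: False}


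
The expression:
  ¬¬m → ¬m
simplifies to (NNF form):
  ¬m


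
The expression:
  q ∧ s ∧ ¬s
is never true.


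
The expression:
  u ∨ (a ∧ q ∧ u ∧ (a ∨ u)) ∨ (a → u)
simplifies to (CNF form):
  u ∨ ¬a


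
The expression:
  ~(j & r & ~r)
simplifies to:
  True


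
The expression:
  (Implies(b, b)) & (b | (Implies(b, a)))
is always true.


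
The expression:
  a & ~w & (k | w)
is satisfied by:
  {a: True, k: True, w: False}


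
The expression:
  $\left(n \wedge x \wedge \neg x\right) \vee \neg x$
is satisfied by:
  {x: False}


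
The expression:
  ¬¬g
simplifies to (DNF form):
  g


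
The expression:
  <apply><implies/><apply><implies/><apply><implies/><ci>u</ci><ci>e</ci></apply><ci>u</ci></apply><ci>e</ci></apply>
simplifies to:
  <apply><or/><ci>e</ci><apply><not/><ci>u</ci></apply></apply>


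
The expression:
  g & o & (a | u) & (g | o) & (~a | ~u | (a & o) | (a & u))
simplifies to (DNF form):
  (a & g & o) | (g & o & u)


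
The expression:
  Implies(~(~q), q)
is always true.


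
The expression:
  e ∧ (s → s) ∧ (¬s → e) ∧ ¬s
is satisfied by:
  {e: True, s: False}


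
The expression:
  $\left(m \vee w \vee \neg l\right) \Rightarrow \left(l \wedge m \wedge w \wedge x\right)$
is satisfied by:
  {x: True, l: True, w: False, m: False}
  {l: True, m: False, x: False, w: False}
  {m: True, w: True, x: True, l: True}


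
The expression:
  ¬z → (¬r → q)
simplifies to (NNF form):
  q ∨ r ∨ z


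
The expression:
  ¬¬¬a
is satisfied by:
  {a: False}


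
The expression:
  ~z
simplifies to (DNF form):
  ~z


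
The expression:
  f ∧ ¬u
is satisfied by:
  {f: True, u: False}


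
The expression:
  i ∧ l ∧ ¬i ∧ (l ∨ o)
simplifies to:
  False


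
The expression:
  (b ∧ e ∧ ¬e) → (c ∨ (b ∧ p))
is always true.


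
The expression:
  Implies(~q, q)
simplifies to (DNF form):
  q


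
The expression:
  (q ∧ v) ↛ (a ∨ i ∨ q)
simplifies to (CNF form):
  False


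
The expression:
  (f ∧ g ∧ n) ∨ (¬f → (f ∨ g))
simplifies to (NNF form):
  f ∨ g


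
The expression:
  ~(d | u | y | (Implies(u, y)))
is never true.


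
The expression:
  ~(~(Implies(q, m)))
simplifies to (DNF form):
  m | ~q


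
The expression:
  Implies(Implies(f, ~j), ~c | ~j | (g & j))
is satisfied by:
  {g: True, f: True, c: False, j: False}
  {g: True, f: False, c: False, j: False}
  {f: True, g: False, c: False, j: False}
  {g: False, f: False, c: False, j: False}
  {j: True, g: True, f: True, c: False}
  {j: True, g: True, f: False, c: False}
  {j: True, f: True, g: False, c: False}
  {j: True, f: False, g: False, c: False}
  {g: True, c: True, f: True, j: False}
  {g: True, c: True, f: False, j: False}
  {c: True, f: True, g: False, j: False}
  {c: True, g: False, f: False, j: False}
  {j: True, c: True, g: True, f: True}
  {j: True, c: True, g: True, f: False}
  {j: True, c: True, f: True, g: False}


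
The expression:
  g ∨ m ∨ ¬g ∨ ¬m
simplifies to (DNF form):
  True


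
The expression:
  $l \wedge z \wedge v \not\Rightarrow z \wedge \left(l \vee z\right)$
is never true.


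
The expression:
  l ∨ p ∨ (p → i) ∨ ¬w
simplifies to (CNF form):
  True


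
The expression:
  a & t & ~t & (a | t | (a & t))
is never true.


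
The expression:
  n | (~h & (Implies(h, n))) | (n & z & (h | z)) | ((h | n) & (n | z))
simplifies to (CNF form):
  n | z | ~h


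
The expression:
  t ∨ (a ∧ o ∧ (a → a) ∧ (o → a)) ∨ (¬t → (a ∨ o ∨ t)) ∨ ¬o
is always true.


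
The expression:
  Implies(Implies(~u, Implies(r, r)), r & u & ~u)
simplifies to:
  False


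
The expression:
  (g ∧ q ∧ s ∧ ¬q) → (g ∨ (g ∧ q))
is always true.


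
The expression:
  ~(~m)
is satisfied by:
  {m: True}


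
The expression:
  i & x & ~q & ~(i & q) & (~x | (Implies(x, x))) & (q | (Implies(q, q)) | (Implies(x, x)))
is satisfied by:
  {i: True, x: True, q: False}


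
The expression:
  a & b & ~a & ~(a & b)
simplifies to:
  False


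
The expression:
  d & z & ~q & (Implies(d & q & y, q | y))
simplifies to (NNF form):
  d & z & ~q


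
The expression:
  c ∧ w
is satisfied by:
  {c: True, w: True}


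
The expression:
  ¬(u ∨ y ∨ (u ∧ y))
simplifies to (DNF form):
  ¬u ∧ ¬y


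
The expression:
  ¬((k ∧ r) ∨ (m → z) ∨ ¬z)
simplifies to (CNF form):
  False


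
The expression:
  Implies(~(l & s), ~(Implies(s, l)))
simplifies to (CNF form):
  s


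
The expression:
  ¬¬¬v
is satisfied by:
  {v: False}


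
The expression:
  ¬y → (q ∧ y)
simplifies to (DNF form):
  y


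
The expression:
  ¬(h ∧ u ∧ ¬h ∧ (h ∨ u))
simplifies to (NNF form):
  True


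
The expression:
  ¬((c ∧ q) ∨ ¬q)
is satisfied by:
  {q: True, c: False}


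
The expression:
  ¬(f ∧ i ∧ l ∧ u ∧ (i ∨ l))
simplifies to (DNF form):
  ¬f ∨ ¬i ∨ ¬l ∨ ¬u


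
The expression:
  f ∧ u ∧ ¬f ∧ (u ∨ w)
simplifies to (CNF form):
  False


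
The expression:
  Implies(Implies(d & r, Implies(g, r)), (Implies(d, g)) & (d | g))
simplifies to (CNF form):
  g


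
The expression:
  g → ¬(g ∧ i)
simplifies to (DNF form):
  ¬g ∨ ¬i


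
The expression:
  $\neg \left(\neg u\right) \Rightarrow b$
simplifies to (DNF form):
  $b \vee \neg u$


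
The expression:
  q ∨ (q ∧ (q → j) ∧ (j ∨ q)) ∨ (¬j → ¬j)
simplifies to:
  True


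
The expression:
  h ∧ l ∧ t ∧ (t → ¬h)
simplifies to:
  False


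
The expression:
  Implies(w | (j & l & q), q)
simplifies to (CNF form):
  q | ~w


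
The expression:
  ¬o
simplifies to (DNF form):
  ¬o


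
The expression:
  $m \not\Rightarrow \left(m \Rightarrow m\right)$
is never true.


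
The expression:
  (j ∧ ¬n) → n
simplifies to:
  n ∨ ¬j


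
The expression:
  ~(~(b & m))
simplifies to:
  b & m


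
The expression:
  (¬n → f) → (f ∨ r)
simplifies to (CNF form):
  f ∨ r ∨ ¬n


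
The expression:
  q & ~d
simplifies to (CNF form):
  q & ~d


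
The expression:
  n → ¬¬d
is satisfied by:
  {d: True, n: False}
  {n: False, d: False}
  {n: True, d: True}


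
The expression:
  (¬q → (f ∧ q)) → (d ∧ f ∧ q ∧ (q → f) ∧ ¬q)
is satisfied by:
  {q: False}


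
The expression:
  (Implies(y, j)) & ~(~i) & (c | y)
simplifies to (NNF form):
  i & (c | y) & (j | ~y)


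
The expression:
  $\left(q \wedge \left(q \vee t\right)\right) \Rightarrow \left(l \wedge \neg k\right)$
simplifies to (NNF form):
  $\left(l \wedge \neg k\right) \vee \neg q$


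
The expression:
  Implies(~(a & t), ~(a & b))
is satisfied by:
  {t: True, a: False, b: False}
  {t: False, a: False, b: False}
  {b: True, t: True, a: False}
  {b: True, t: False, a: False}
  {a: True, t: True, b: False}
  {a: True, t: False, b: False}
  {a: True, b: True, t: True}


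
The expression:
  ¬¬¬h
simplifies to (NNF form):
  ¬h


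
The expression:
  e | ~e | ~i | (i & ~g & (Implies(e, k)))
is always true.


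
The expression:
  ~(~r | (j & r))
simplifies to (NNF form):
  r & ~j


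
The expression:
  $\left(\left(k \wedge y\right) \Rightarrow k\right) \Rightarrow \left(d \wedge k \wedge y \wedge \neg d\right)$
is never true.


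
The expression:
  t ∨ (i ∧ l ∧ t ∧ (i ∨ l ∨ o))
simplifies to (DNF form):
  t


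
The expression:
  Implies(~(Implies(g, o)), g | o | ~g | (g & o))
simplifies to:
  True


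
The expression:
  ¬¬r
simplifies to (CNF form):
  r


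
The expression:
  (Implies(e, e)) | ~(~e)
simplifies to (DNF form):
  True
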